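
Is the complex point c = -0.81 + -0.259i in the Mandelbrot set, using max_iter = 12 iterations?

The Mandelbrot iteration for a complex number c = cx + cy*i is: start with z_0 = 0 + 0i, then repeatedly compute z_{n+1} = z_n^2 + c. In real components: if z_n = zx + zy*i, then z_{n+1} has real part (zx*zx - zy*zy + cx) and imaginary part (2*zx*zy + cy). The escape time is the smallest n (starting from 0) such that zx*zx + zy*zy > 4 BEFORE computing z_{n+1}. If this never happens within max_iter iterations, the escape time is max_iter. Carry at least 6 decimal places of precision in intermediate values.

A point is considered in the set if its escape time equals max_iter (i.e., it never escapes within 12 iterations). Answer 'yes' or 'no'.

Answer: no

Derivation:
z_0 = 0 + 0i, c = -0.8100 + -0.2590i
Iter 1: z = -0.8100 + -0.2590i, |z|^2 = 0.7232
Iter 2: z = -0.2210 + 0.1606i, |z|^2 = 0.0746
Iter 3: z = -0.7870 + -0.3300i, |z|^2 = 0.7282
Iter 4: z = -0.2996 + 0.2603i, |z|^2 = 0.1575
Iter 5: z = -0.7880 + -0.4150i, |z|^2 = 0.7932
Iter 6: z = -0.3612 + 0.3950i, |z|^2 = 0.2865
Iter 7: z = -0.8356 + -0.5444i, |z|^2 = 0.9946
Iter 8: z = -0.4082 + 0.6508i, |z|^2 = 0.5901
Iter 9: z = -1.0669 + -0.7903i, |z|^2 = 1.7628
Iter 10: z = -0.2963 + 1.4273i, |z|^2 = 2.1250
Iter 11: z = -2.7594 + -1.1048i, |z|^2 = 8.8349
Escaped at iteration 11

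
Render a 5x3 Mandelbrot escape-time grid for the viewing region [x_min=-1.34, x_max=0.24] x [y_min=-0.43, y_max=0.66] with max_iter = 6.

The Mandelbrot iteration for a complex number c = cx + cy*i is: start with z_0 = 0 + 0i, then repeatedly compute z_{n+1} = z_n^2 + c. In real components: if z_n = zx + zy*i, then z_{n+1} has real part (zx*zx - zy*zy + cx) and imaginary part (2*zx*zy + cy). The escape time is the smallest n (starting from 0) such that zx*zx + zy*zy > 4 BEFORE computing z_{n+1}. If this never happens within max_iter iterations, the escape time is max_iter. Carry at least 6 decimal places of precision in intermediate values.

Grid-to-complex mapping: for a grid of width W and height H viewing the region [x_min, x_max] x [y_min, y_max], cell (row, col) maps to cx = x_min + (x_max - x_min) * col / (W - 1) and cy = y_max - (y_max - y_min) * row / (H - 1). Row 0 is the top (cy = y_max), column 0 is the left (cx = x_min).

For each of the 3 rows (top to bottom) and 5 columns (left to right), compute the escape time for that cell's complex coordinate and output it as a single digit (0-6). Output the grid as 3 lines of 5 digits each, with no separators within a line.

Answer: 34666
66666
56666

Derivation:
(row=0, col=0): c = -1.3400 + 0.6600i → escape time 3
(row=0, col=1): c = -0.9450 + 0.6600i → escape time 4
(row=0, col=2): c = -0.5500 + 0.6600i → escape time 6
(row=0, col=3): c = -0.1550 + 0.6600i → escape time 6
(row=0, col=4): c = 0.2400 + 0.6600i → escape time 6
(row=1, col=0): c = -1.3400 + 0.1150i → escape time 6
(row=1, col=1): c = -0.9450 + 0.1150i → escape time 6
(row=1, col=2): c = -0.5500 + 0.1150i → escape time 6
(row=1, col=3): c = -0.1550 + 0.1150i → escape time 6
(row=1, col=4): c = 0.2400 + 0.1150i → escape time 6
(row=2, col=0): c = -1.3400 + -0.4300i → escape time 5
(row=2, col=1): c = -0.9450 + -0.4300i → escape time 6
(row=2, col=2): c = -0.5500 + -0.4300i → escape time 6
(row=2, col=3): c = -0.1550 + -0.4300i → escape time 6
(row=2, col=4): c = 0.2400 + -0.4300i → escape time 6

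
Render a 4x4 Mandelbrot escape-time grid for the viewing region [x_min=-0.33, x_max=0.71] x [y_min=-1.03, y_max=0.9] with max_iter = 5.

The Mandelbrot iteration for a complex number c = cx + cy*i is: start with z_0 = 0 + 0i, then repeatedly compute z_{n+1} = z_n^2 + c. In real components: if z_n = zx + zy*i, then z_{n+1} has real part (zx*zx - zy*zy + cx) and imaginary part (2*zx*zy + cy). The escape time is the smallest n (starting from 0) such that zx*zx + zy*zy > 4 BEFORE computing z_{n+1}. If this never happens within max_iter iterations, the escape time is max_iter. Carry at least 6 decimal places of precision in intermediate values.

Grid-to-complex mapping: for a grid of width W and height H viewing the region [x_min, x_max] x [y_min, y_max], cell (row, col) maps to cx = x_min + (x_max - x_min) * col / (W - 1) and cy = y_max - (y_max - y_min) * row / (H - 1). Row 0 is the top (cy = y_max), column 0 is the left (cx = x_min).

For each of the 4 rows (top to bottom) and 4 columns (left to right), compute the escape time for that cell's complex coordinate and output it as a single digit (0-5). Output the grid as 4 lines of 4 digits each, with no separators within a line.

(row=0, col=0): c = -0.3300 + 0.9000i → escape time 5
(row=0, col=1): c = 0.0167 + 0.9000i → escape time 5
(row=0, col=2): c = 0.3633 + 0.9000i → escape time 4
(row=0, col=3): c = 0.7100 + 0.9000i → escape time 2
(row=1, col=0): c = -0.3300 + 0.2567i → escape time 5
(row=1, col=1): c = 0.0167 + 0.2567i → escape time 5
(row=1, col=2): c = 0.3633 + 0.2567i → escape time 5
(row=1, col=3): c = 0.7100 + 0.2567i → escape time 3
(row=2, col=0): c = -0.3300 + -0.3867i → escape time 5
(row=2, col=1): c = 0.0167 + -0.3867i → escape time 5
(row=2, col=2): c = 0.3633 + -0.3867i → escape time 5
(row=2, col=3): c = 0.7100 + -0.3867i → escape time 3
(row=3, col=0): c = -0.3300 + -1.0300i → escape time 5
(row=3, col=1): c = 0.0167 + -1.0300i → escape time 5
(row=3, col=2): c = 0.3633 + -1.0300i → escape time 3
(row=3, col=3): c = 0.7100 + -1.0300i → escape time 2

Answer: 5542
5553
5553
5532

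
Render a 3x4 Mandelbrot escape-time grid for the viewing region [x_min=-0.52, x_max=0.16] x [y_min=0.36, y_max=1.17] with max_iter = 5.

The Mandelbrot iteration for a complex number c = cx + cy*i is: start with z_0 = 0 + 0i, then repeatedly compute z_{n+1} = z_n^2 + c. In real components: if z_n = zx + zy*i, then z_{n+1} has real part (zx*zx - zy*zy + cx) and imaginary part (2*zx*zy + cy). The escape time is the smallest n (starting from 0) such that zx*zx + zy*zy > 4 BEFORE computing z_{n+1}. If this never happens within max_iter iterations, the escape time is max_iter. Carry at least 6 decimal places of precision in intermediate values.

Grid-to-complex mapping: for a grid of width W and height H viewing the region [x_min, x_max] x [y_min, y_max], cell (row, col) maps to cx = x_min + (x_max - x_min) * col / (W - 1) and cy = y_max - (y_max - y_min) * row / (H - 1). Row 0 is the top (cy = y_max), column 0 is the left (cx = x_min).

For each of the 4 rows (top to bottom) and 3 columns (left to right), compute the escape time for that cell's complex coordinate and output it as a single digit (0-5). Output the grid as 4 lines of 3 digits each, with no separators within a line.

(row=0, col=0): c = -0.5200 + 1.1700i → escape time 3
(row=0, col=1): c = -0.1800 + 1.1700i → escape time 4
(row=0, col=2): c = 0.1600 + 1.1700i → escape time 3
(row=1, col=0): c = -0.5200 + 0.9000i → escape time 4
(row=1, col=1): c = -0.1800 + 0.9000i → escape time 5
(row=1, col=2): c = 0.1600 + 0.9000i → escape time 5
(row=2, col=0): c = -0.5200 + 0.6300i → escape time 5
(row=2, col=1): c = -0.1800 + 0.6300i → escape time 5
(row=2, col=2): c = 0.1600 + 0.6300i → escape time 5
(row=3, col=0): c = -0.5200 + 0.3600i → escape time 5
(row=3, col=1): c = -0.1800 + 0.3600i → escape time 5
(row=3, col=2): c = 0.1600 + 0.3600i → escape time 5

Answer: 343
455
555
555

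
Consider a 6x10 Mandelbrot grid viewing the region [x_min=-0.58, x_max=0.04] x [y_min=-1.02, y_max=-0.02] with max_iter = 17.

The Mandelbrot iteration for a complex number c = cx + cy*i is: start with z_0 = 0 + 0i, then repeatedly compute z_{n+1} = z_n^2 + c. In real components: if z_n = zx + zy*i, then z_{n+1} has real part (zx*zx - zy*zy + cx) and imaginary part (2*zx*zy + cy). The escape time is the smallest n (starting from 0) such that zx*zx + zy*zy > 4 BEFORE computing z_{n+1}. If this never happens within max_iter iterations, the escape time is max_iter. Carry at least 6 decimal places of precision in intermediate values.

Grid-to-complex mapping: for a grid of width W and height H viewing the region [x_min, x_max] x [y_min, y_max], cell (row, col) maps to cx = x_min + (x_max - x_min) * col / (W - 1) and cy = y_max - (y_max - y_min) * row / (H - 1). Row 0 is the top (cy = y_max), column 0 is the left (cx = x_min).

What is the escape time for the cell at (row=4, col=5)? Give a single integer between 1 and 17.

Answer: 17

Derivation:
z_0 = 0 + 0i, c = 0.0400 + -0.4644i
Iter 1: z = 0.0400 + -0.4644i, |z|^2 = 0.2173
Iter 2: z = -0.1741 + -0.5016i, |z|^2 = 0.2819
Iter 3: z = -0.1813 + -0.2898i, |z|^2 = 0.1168
Iter 4: z = -0.0111 + -0.3594i, |z|^2 = 0.1293
Iter 5: z = -0.0890 + -0.4565i, |z|^2 = 0.2163
Iter 6: z = -0.1604 + -0.3832i, |z|^2 = 0.1726
Iter 7: z = -0.0811 + -0.3415i, |z|^2 = 0.1232
Iter 8: z = -0.0700 + -0.4091i, |z|^2 = 0.1722
Iter 9: z = -0.1224 + -0.4071i, |z|^2 = 0.1807
Iter 10: z = -0.1108 + -0.3648i, |z|^2 = 0.1453
Iter 11: z = -0.0808 + -0.3836i, |z|^2 = 0.1537
Iter 12: z = -0.1007 + -0.4025i, |z|^2 = 0.1721
Iter 13: z = -0.1118 + -0.3834i, |z|^2 = 0.1595
Iter 14: z = -0.0945 + -0.3787i, |z|^2 = 0.1523
Iter 15: z = -0.0945 + -0.3929i, |z|^2 = 0.1633
Iter 16: z = -0.1054 + -0.3902i, |z|^2 = 0.1634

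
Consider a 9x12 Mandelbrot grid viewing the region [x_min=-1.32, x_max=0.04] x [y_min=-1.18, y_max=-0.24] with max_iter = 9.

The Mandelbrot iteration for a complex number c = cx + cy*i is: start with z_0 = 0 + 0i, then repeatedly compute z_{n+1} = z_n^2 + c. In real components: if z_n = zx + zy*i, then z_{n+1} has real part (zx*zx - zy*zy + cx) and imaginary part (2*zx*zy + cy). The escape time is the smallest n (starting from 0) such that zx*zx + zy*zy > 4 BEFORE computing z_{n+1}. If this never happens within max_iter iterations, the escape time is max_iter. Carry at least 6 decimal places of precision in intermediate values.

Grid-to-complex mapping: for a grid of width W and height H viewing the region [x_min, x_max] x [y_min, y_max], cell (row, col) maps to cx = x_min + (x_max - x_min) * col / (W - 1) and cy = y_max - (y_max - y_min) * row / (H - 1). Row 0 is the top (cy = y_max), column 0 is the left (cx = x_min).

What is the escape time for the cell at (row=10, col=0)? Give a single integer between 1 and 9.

z_0 = 0 + 0i, c = -1.3200 + -1.0945i
Iter 1: z = -1.3200 + -1.0945i, |z|^2 = 2.9404
Iter 2: z = -0.7756 + 1.7951i, |z|^2 = 3.8238
Iter 3: z = -3.9406 + -3.8791i, |z|^2 = 30.5762
Escaped at iteration 3

Answer: 3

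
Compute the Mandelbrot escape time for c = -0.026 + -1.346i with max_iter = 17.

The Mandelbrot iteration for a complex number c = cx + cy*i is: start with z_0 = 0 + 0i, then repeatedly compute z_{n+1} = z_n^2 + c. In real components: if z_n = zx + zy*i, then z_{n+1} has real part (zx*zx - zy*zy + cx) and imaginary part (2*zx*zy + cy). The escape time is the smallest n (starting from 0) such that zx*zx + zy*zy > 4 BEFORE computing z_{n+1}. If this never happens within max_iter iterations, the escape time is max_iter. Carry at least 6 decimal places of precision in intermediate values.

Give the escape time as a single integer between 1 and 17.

z_0 = 0 + 0i, c = -0.0260 + -1.3460i
Iter 1: z = -0.0260 + -1.3460i, |z|^2 = 1.8124
Iter 2: z = -1.8370 + -1.2760i, |z|^2 = 5.0029
Escaped at iteration 2

Answer: 2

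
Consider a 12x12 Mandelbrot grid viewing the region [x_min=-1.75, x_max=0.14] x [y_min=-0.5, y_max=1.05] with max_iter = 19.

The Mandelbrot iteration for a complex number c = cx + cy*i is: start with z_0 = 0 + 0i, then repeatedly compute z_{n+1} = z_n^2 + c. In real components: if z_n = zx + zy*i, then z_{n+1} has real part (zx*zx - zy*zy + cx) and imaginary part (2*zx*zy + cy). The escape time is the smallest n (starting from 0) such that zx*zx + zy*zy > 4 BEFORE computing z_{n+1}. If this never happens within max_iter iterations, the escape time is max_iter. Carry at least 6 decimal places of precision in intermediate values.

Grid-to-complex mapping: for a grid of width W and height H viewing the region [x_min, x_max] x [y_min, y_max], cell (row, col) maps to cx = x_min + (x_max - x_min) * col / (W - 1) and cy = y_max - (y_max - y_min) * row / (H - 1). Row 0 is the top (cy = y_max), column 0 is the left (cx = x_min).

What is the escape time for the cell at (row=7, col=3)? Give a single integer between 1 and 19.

Answer: 19

Derivation:
z_0 = 0 + 0i, c = -1.2345 + 0.0636i
Iter 1: z = -1.2345 + 0.0636i, |z|^2 = 1.5282
Iter 2: z = 0.2855 + -0.0935i, |z|^2 = 0.0903
Iter 3: z = -1.1618 + 0.0103i, |z|^2 = 1.3498
Iter 4: z = 0.1151 + 0.0398i, |z|^2 = 0.0148
Iter 5: z = -1.2229 + 0.0728i, |z|^2 = 1.5008
Iter 6: z = 0.2556 + -0.1144i, |z|^2 = 0.0784
Iter 7: z = -1.1823 + 0.0051i, |z|^2 = 1.3978
Iter 8: z = 0.1632 + 0.0515i, |z|^2 = 0.0293
Iter 9: z = -1.2105 + 0.0804i, |z|^2 = 1.4719
Iter 10: z = 0.2244 + -0.1311i, |z|^2 = 0.0675
Iter 11: z = -1.2014 + 0.0048i, |z|^2 = 1.4433
Iter 12: z = 0.2087 + 0.0521i, |z|^2 = 0.0463
Iter 13: z = -1.1937 + 0.0854i, |z|^2 = 1.4322
Iter 14: z = 0.1830 + -0.1402i, |z|^2 = 0.0532
Iter 15: z = -1.2207 + 0.0123i, |z|^2 = 1.4903
Iter 16: z = 0.2554 + 0.0336i, |z|^2 = 0.0664
Iter 17: z = -1.1704 + 0.0808i, |z|^2 = 1.3764
Iter 18: z = 0.1288 + -0.1255i, |z|^2 = 0.0324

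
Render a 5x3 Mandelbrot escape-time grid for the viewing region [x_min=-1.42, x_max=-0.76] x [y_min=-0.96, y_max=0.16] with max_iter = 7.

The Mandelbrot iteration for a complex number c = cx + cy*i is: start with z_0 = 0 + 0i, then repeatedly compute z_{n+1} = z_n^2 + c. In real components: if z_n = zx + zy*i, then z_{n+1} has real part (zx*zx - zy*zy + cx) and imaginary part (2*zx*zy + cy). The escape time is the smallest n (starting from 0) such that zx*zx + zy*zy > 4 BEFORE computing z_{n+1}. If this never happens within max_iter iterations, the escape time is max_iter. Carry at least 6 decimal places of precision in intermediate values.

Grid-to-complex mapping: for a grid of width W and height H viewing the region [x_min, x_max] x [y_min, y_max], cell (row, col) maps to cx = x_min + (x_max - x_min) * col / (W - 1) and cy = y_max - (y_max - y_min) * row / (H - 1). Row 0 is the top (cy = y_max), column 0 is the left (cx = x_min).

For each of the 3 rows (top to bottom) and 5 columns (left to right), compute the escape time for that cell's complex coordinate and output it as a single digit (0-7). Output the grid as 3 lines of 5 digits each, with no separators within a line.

(row=0, col=0): c = -1.4200 + 0.1600i → escape time 7
(row=0, col=1): c = -1.2550 + 0.1600i → escape time 7
(row=0, col=2): c = -1.0900 + 0.1600i → escape time 7
(row=0, col=3): c = -0.9250 + 0.1600i → escape time 7
(row=0, col=4): c = -0.7600 + 0.1600i → escape time 7
(row=1, col=0): c = -1.4200 + -0.4000i → escape time 4
(row=1, col=1): c = -1.2550 + -0.4000i → escape time 7
(row=1, col=2): c = -1.0900 + -0.4000i → escape time 7
(row=1, col=3): c = -0.9250 + -0.4000i → escape time 7
(row=1, col=4): c = -0.7600 + -0.4000i → escape time 7
(row=2, col=0): c = -1.4200 + -0.9600i → escape time 3
(row=2, col=1): c = -1.2550 + -0.9600i → escape time 3
(row=2, col=2): c = -1.0900 + -0.9600i → escape time 3
(row=2, col=3): c = -0.9250 + -0.9600i → escape time 3
(row=2, col=4): c = -0.7600 + -0.9600i → escape time 3

Answer: 77777
47777
33333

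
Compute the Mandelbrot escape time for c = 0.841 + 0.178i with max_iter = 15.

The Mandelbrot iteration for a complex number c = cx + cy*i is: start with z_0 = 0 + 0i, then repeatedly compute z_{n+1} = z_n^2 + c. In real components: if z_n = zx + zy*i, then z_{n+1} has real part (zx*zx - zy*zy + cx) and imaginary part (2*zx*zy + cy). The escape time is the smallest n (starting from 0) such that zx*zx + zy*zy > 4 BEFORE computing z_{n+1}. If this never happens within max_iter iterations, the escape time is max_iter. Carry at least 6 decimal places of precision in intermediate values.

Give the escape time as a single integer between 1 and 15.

z_0 = 0 + 0i, c = 0.8410 + 0.1780i
Iter 1: z = 0.8410 + 0.1780i, |z|^2 = 0.7390
Iter 2: z = 1.5166 + 0.4774i, |z|^2 = 2.5280
Iter 3: z = 2.9132 + 1.6260i, |z|^2 = 11.1305
Escaped at iteration 3

Answer: 3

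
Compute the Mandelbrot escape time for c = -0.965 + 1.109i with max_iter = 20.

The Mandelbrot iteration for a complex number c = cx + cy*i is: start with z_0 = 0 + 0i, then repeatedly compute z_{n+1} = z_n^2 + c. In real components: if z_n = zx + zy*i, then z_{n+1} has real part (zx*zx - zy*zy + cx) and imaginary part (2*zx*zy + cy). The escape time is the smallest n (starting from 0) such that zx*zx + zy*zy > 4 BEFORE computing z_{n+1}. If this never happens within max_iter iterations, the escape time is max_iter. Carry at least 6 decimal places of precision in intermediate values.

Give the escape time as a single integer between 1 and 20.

z_0 = 0 + 0i, c = -0.9650 + 1.1090i
Iter 1: z = -0.9650 + 1.1090i, |z|^2 = 2.1611
Iter 2: z = -1.2637 + -1.0314i, |z|^2 = 2.6606
Iter 3: z = -0.4319 + 3.7156i, |z|^2 = 13.9922
Escaped at iteration 3

Answer: 3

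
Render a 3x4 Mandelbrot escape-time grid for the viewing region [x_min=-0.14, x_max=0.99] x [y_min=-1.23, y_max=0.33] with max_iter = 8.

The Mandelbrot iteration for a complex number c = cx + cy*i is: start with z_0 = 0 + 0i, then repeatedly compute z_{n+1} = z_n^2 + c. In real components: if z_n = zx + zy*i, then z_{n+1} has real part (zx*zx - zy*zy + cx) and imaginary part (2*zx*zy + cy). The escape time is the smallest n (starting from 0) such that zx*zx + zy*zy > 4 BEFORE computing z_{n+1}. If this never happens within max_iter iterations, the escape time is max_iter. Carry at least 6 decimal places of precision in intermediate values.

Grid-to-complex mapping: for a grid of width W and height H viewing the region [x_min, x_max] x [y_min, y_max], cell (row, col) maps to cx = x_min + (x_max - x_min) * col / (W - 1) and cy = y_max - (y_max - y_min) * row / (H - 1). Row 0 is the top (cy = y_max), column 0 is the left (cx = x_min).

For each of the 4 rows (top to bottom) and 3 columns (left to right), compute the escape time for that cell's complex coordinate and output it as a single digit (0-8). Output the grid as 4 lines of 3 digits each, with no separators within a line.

Answer: 882
882
842
322

Derivation:
(row=0, col=0): c = -0.1400 + 0.3300i → escape time 8
(row=0, col=1): c = 0.4250 + 0.3300i → escape time 8
(row=0, col=2): c = 0.9900 + 0.3300i → escape time 2
(row=1, col=0): c = -0.1400 + -0.1900i → escape time 8
(row=1, col=1): c = 0.4250 + -0.1900i → escape time 8
(row=1, col=2): c = 0.9900 + -0.1900i → escape time 2
(row=2, col=0): c = -0.1400 + -0.7100i → escape time 8
(row=2, col=1): c = 0.4250 + -0.7100i → escape time 4
(row=2, col=2): c = 0.9900 + -0.7100i → escape time 2
(row=3, col=0): c = -0.1400 + -1.2300i → escape time 3
(row=3, col=1): c = 0.4250 + -1.2300i → escape time 2
(row=3, col=2): c = 0.9900 + -1.2300i → escape time 2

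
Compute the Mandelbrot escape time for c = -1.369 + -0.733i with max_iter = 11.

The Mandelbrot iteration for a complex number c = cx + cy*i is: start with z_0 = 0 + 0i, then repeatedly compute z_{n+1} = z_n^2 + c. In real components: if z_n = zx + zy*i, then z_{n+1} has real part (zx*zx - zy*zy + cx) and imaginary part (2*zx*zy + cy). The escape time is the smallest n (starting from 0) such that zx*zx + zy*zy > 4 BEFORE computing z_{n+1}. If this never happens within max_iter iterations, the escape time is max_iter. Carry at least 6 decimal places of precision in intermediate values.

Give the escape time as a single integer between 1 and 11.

Answer: 3

Derivation:
z_0 = 0 + 0i, c = -1.3690 + -0.7330i
Iter 1: z = -1.3690 + -0.7330i, |z|^2 = 2.4114
Iter 2: z = -0.0321 + 1.2740i, |z|^2 = 1.6240
Iter 3: z = -2.9909 + -0.8149i, |z|^2 = 9.6096
Escaped at iteration 3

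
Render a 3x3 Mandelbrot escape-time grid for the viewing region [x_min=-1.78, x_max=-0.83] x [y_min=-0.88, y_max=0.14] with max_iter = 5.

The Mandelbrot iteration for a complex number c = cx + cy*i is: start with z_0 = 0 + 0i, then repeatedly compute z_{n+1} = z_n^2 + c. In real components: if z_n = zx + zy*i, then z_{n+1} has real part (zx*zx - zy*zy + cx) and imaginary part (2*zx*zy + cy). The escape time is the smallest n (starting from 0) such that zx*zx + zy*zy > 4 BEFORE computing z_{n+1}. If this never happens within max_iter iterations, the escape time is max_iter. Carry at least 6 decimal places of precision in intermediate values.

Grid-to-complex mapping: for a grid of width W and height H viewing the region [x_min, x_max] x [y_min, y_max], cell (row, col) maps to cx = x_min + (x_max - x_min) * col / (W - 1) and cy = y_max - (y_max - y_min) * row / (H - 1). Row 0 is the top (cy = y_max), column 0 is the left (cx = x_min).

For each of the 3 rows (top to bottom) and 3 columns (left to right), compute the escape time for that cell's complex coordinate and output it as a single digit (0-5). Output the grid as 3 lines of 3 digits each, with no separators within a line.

Answer: 455
355
234

Derivation:
(row=0, col=0): c = -1.7800 + 0.1400i → escape time 4
(row=0, col=1): c = -1.3050 + 0.1400i → escape time 5
(row=0, col=2): c = -0.8300 + 0.1400i → escape time 5
(row=1, col=0): c = -1.7800 + -0.3700i → escape time 3
(row=1, col=1): c = -1.3050 + -0.3700i → escape time 5
(row=1, col=2): c = -0.8300 + -0.3700i → escape time 5
(row=2, col=0): c = -1.7800 + -0.8800i → escape time 2
(row=2, col=1): c = -1.3050 + -0.8800i → escape time 3
(row=2, col=2): c = -0.8300 + -0.8800i → escape time 4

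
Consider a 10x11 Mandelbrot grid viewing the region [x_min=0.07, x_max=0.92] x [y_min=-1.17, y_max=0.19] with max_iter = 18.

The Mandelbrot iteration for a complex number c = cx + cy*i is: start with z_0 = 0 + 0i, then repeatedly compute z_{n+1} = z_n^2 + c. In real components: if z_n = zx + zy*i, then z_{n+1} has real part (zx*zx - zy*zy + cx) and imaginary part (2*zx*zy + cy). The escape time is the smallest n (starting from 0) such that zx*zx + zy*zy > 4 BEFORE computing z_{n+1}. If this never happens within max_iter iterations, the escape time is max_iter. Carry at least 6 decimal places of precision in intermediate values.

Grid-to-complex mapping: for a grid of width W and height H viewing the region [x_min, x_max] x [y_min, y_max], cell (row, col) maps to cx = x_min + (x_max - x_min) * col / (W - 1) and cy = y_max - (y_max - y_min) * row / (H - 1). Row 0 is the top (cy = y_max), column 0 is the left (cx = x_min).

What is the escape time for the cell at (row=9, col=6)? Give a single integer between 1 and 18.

z_0 = 0 + 0i, c = 0.6367 + -1.0340i
Iter 1: z = 0.6367 + -1.0340i, |z|^2 = 1.4745
Iter 2: z = -0.0271 + -2.3506i, |z|^2 = 5.5262
Escaped at iteration 2

Answer: 2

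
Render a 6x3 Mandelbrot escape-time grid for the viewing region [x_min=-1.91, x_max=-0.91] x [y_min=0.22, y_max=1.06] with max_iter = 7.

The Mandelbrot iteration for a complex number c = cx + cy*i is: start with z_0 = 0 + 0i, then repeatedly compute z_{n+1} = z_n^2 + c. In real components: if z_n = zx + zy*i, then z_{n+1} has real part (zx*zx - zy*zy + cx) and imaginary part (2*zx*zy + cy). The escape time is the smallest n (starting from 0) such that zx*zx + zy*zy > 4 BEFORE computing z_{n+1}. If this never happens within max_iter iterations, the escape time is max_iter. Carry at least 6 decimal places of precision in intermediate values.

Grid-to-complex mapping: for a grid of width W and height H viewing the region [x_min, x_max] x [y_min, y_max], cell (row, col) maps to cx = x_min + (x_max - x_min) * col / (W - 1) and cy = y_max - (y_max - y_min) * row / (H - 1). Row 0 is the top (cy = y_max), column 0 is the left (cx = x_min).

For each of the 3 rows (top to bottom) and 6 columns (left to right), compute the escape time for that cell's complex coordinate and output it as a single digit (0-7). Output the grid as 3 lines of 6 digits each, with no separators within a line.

Answer: 112333
133344
445777

Derivation:
(row=0, col=0): c = -1.9100 + 1.0600i → escape time 1
(row=0, col=1): c = -1.7100 + 1.0600i → escape time 1
(row=0, col=2): c = -1.5100 + 1.0600i → escape time 2
(row=0, col=3): c = -1.3100 + 1.0600i → escape time 3
(row=0, col=4): c = -1.1100 + 1.0600i → escape time 3
(row=0, col=5): c = -0.9100 + 1.0600i → escape time 3
(row=1, col=0): c = -1.9100 + 0.6400i → escape time 1
(row=1, col=1): c = -1.7100 + 0.6400i → escape time 3
(row=1, col=2): c = -1.5100 + 0.6400i → escape time 3
(row=1, col=3): c = -1.3100 + 0.6400i → escape time 3
(row=1, col=4): c = -1.1100 + 0.6400i → escape time 4
(row=1, col=5): c = -0.9100 + 0.6400i → escape time 4
(row=2, col=0): c = -1.9100 + 0.2200i → escape time 4
(row=2, col=1): c = -1.7100 + 0.2200i → escape time 4
(row=2, col=2): c = -1.5100 + 0.2200i → escape time 5
(row=2, col=3): c = -1.3100 + 0.2200i → escape time 7
(row=2, col=4): c = -1.1100 + 0.2200i → escape time 7
(row=2, col=5): c = -0.9100 + 0.2200i → escape time 7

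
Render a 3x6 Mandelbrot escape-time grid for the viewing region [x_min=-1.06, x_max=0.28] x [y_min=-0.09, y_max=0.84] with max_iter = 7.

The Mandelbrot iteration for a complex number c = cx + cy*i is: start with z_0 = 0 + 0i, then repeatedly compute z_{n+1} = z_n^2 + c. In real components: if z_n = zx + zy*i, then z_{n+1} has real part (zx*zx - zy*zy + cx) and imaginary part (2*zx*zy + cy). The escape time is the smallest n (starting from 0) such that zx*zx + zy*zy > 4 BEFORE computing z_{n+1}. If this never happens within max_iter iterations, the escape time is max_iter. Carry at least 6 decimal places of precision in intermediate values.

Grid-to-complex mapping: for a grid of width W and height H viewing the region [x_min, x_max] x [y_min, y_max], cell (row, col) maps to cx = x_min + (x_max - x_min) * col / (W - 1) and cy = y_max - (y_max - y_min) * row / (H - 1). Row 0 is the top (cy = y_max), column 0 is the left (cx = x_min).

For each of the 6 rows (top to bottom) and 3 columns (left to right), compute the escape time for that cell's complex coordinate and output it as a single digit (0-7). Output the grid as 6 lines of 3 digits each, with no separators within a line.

Answer: 364
477
577
777
777
777

Derivation:
(row=0, col=0): c = -1.0600 + 0.8400i → escape time 3
(row=0, col=1): c = -0.3900 + 0.8400i → escape time 6
(row=0, col=2): c = 0.2800 + 0.8400i → escape time 4
(row=1, col=0): c = -1.0600 + 0.6540i → escape time 4
(row=1, col=1): c = -0.3900 + 0.6540i → escape time 7
(row=1, col=2): c = 0.2800 + 0.6540i → escape time 7
(row=2, col=0): c = -1.0600 + 0.4680i → escape time 5
(row=2, col=1): c = -0.3900 + 0.4680i → escape time 7
(row=2, col=2): c = 0.2800 + 0.4680i → escape time 7
(row=3, col=0): c = -1.0600 + 0.2820i → escape time 7
(row=3, col=1): c = -0.3900 + 0.2820i → escape time 7
(row=3, col=2): c = 0.2800 + 0.2820i → escape time 7
(row=4, col=0): c = -1.0600 + 0.0960i → escape time 7
(row=4, col=1): c = -0.3900 + 0.0960i → escape time 7
(row=4, col=2): c = 0.2800 + 0.0960i → escape time 7
(row=5, col=0): c = -1.0600 + -0.0900i → escape time 7
(row=5, col=1): c = -0.3900 + -0.0900i → escape time 7
(row=5, col=2): c = 0.2800 + -0.0900i → escape time 7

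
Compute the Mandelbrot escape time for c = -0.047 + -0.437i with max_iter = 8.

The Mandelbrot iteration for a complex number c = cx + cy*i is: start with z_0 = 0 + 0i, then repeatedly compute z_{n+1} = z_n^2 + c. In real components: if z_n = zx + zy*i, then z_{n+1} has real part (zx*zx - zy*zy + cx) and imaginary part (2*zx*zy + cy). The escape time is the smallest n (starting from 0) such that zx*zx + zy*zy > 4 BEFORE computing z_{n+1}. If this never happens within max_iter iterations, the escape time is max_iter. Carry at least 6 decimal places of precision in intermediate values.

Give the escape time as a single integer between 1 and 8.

Answer: 8

Derivation:
z_0 = 0 + 0i, c = -0.0470 + -0.4370i
Iter 1: z = -0.0470 + -0.4370i, |z|^2 = 0.1932
Iter 2: z = -0.2358 + -0.3959i, |z|^2 = 0.2123
Iter 3: z = -0.1482 + -0.2503i, |z|^2 = 0.0846
Iter 4: z = -0.0877 + -0.3628i, |z|^2 = 0.1393
Iter 5: z = -0.1709 + -0.3734i, |z|^2 = 0.1686
Iter 6: z = -0.1572 + -0.3094i, |z|^2 = 0.1204
Iter 7: z = -0.1180 + -0.3398i, |z|^2 = 0.1294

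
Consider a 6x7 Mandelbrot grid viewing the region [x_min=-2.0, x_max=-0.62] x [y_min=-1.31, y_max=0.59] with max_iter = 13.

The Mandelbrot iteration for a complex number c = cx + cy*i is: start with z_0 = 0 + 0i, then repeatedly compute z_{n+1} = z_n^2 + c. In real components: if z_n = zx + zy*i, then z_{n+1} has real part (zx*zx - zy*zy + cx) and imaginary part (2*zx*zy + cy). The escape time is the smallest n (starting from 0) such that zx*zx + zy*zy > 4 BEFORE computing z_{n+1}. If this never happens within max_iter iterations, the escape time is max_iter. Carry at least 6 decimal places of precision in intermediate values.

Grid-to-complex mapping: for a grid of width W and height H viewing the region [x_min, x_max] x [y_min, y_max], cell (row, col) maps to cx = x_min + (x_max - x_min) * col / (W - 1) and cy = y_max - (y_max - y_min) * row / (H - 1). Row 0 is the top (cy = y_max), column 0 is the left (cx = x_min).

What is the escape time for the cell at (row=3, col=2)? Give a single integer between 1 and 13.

z_0 = 0 + 0i, c = -1.4480 + -0.3600i
Iter 1: z = -1.4480 + -0.3600i, |z|^2 = 2.2263
Iter 2: z = 0.5191 + 0.6826i, |z|^2 = 0.7354
Iter 3: z = -1.6444 + 0.3486i, |z|^2 = 2.8257
Iter 4: z = 1.1346 + -1.5066i, |z|^2 = 3.5571
Iter 5: z = -2.4307 + -3.7787i, |z|^2 = 20.1868
Escaped at iteration 5

Answer: 5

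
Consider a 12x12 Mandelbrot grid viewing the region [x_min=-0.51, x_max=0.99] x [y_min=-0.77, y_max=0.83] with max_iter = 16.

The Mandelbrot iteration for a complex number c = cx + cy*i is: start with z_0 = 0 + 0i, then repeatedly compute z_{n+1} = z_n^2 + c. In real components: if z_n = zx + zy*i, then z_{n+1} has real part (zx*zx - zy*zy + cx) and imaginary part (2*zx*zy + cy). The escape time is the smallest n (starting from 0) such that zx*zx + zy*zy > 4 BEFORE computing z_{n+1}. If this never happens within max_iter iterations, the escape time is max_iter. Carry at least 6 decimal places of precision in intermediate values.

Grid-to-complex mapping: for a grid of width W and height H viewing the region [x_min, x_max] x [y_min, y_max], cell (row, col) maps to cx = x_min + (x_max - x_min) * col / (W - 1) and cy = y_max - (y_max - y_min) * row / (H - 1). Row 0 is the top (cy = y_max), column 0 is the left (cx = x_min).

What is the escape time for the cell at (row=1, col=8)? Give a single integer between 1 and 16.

Answer: 3

Derivation:
z_0 = 0 + 0i, c = 0.5809 + 0.6845i
Iter 1: z = 0.5809 + 0.6845i, |z|^2 = 0.8061
Iter 2: z = 0.4498 + 1.4799i, |z|^2 = 2.3923
Iter 3: z = -1.4068 + 2.0157i, |z|^2 = 6.0422
Escaped at iteration 3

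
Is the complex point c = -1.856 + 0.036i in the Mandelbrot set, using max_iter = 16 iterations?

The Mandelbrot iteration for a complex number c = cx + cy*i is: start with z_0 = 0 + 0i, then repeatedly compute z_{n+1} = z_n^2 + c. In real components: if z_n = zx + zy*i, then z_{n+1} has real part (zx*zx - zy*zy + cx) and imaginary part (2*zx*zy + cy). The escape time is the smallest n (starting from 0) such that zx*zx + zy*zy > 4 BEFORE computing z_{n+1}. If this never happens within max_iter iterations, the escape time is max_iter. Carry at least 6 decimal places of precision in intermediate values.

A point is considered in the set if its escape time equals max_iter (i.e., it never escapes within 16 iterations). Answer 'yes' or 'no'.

Answer: no

Derivation:
z_0 = 0 + 0i, c = -1.8560 + 0.0360i
Iter 1: z = -1.8560 + 0.0360i, |z|^2 = 3.4460
Iter 2: z = 1.5874 + -0.0976i, |z|^2 = 2.5295
Iter 3: z = 0.6544 + -0.2740i, |z|^2 = 0.5033
Iter 4: z = -1.5028 + -0.3226i, |z|^2 = 2.3624
Iter 5: z = 0.2983 + 1.0056i, |z|^2 = 1.1001
Iter 6: z = -2.7782 + 0.6359i, |z|^2 = 8.1227
Escaped at iteration 6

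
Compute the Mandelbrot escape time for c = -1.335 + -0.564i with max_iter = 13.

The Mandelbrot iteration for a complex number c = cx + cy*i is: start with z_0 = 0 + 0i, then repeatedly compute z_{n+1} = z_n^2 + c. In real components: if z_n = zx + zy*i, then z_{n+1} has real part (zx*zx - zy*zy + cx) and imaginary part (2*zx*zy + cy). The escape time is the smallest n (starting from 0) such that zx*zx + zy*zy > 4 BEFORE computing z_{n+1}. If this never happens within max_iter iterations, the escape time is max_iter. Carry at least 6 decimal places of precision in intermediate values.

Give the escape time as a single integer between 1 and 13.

Answer: 3

Derivation:
z_0 = 0 + 0i, c = -1.3350 + -0.5640i
Iter 1: z = -1.3350 + -0.5640i, |z|^2 = 2.1003
Iter 2: z = 0.1291 + 0.9419i, |z|^2 = 0.9038
Iter 3: z = -2.2055 + -0.3208i, |z|^2 = 4.9670
Escaped at iteration 3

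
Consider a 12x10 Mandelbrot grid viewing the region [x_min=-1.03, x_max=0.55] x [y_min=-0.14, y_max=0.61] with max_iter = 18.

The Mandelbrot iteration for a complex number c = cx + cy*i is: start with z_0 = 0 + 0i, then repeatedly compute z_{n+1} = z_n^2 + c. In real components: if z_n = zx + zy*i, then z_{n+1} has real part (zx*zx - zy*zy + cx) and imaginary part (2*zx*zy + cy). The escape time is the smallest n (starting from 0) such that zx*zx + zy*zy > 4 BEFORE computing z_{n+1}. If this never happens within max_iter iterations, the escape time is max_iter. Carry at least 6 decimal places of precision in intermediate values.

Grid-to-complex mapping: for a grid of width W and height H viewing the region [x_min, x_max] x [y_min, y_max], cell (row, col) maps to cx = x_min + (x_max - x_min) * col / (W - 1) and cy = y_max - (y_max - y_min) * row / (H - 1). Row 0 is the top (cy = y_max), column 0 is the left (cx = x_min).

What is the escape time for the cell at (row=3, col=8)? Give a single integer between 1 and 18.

z_0 = 0 + 0i, c = 0.1191 + 0.3600i
Iter 1: z = 0.1191 + 0.3600i, |z|^2 = 0.1438
Iter 2: z = 0.0037 + 0.4457i, |z|^2 = 0.1987
Iter 3: z = -0.0796 + 0.3633i, |z|^2 = 0.1383
Iter 4: z = -0.0065 + 0.3022i, |z|^2 = 0.0914
Iter 5: z = 0.0278 + 0.3560i, |z|^2 = 0.1275
Iter 6: z = -0.0069 + 0.3798i, |z|^2 = 0.1443
Iter 7: z = -0.0251 + 0.3548i, |z|^2 = 0.1265
Iter 8: z = -0.0061 + 0.3422i, |z|^2 = 0.1171
Iter 9: z = 0.0020 + 0.3558i, |z|^2 = 0.1266
Iter 10: z = -0.0075 + 0.3615i, |z|^2 = 0.1307
Iter 11: z = -0.0115 + 0.3546i, |z|^2 = 0.1259
Iter 12: z = -0.0065 + 0.3518i, |z|^2 = 0.1238
Iter 13: z = -0.0047 + 0.3554i, |z|^2 = 0.1263
Iter 14: z = -0.0072 + 0.3567i, |z|^2 = 0.1273
Iter 15: z = -0.0081 + 0.3549i, |z|^2 = 0.1260
Iter 16: z = -0.0068 + 0.3543i, |z|^2 = 0.1255
Iter 17: z = -0.0064 + 0.3552i, |z|^2 = 0.1262

Answer: 18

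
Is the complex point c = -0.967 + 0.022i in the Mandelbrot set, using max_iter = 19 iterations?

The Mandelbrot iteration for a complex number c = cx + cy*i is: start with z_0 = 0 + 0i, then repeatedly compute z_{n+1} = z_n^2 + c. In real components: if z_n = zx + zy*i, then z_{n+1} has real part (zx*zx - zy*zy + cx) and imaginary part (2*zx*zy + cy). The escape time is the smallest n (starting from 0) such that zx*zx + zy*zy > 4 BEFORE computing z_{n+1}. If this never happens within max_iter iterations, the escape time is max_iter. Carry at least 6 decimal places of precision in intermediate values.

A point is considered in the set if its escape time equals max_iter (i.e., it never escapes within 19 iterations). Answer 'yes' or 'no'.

Answer: yes

Derivation:
z_0 = 0 + 0i, c = -0.9670 + 0.0220i
Iter 1: z = -0.9670 + 0.0220i, |z|^2 = 0.9356
Iter 2: z = -0.0324 + -0.0205i, |z|^2 = 0.0015
Iter 3: z = -0.9664 + 0.0233i, |z|^2 = 0.9344
Iter 4: z = -0.0337 + -0.0231i, |z|^2 = 0.0017
Iter 5: z = -0.9664 + 0.0236i, |z|^2 = 0.9345
Iter 6: z = -0.0336 + -0.0235i, |z|^2 = 0.0017
Iter 7: z = -0.9664 + 0.0236i, |z|^2 = 0.9345
Iter 8: z = -0.0336 + -0.0236i, |z|^2 = 0.0017
Iter 9: z = -0.9664 + 0.0236i, |z|^2 = 0.9345
Iter 10: z = -0.0336 + -0.0236i, |z|^2 = 0.0017
Iter 11: z = -0.9664 + 0.0236i, |z|^2 = 0.9345
Iter 12: z = -0.0336 + -0.0236i, |z|^2 = 0.0017
Iter 13: z = -0.9664 + 0.0236i, |z|^2 = 0.9345
Iter 14: z = -0.0336 + -0.0236i, |z|^2 = 0.0017
Iter 15: z = -0.9664 + 0.0236i, |z|^2 = 0.9345
Iter 16: z = -0.0336 + -0.0236i, |z|^2 = 0.0017
Iter 17: z = -0.9664 + 0.0236i, |z|^2 = 0.9345
Iter 18: z = -0.0336 + -0.0236i, |z|^2 = 0.0017
Did not escape in 19 iterations → in set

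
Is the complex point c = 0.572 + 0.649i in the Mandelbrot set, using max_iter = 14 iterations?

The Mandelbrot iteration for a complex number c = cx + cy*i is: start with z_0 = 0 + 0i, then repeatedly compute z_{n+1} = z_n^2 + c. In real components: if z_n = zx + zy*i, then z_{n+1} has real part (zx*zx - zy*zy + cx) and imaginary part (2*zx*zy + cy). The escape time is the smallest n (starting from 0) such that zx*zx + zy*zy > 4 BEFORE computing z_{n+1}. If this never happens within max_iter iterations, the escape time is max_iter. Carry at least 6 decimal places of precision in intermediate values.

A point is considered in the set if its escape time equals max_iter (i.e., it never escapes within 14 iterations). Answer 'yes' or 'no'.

Answer: no

Derivation:
z_0 = 0 + 0i, c = 0.5720 + 0.6490i
Iter 1: z = 0.5720 + 0.6490i, |z|^2 = 0.7484
Iter 2: z = 0.4780 + 1.3915i, |z|^2 = 2.1646
Iter 3: z = -1.1357 + 1.9792i, |z|^2 = 5.2069
Escaped at iteration 3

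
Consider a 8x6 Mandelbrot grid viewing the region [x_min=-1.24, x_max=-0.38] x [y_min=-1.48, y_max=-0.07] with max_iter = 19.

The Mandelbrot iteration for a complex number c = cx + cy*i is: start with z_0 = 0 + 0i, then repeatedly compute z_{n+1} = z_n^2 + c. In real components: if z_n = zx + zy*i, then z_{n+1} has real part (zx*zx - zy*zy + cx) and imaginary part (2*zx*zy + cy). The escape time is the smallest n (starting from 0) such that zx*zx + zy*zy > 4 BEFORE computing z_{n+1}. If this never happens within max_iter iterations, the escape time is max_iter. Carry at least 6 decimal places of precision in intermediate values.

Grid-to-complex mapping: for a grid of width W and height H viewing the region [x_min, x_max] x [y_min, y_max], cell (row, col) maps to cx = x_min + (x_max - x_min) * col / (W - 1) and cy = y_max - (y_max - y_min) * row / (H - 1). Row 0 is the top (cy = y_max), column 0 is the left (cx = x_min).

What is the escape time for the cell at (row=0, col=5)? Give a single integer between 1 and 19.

z_0 = 0 + 0i, c = -0.6257 + -0.0700i
Iter 1: z = -0.6257 + -0.0700i, |z|^2 = 0.3964
Iter 2: z = -0.2391 + 0.0176i, |z|^2 = 0.0575
Iter 3: z = -0.5689 + -0.0784i, |z|^2 = 0.3297
Iter 4: z = -0.3083 + 0.0192i, |z|^2 = 0.0954
Iter 5: z = -0.5311 + -0.0818i, |z|^2 = 0.2887
Iter 6: z = -0.3504 + 0.0169i, |z|^2 = 0.1231
Iter 7: z = -0.5032 + -0.0819i, |z|^2 = 0.2599
Iter 8: z = -0.3792 + 0.0124i, |z|^2 = 0.1439
Iter 9: z = -0.4821 + -0.0794i, |z|^2 = 0.2387
Iter 10: z = -0.3996 + 0.0066i, |z|^2 = 0.1597
Iter 11: z = -0.4661 + -0.0752i, |z|^2 = 0.2229
Iter 12: z = -0.4142 + 0.0001i, |z|^2 = 0.1715
Iter 13: z = -0.4542 + -0.0701i, |z|^2 = 0.2112
Iter 14: z = -0.4243 + -0.0063i, |z|^2 = 0.1801
Iter 15: z = -0.4457 + -0.0646i, |z|^2 = 0.2028
Iter 16: z = -0.4313 + -0.0124i, |z|^2 = 0.1861
Iter 17: z = -0.4399 + -0.0593i, |z|^2 = 0.1970
Iter 18: z = -0.4357 + -0.0178i, |z|^2 = 0.1902

Answer: 19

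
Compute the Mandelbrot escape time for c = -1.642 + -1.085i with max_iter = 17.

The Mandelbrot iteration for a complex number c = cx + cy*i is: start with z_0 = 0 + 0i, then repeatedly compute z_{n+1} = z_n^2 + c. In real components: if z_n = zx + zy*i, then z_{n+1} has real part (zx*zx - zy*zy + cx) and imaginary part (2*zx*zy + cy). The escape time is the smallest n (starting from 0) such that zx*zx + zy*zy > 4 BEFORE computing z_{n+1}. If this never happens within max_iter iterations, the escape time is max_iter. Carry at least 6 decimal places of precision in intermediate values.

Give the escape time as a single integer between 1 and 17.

Answer: 2

Derivation:
z_0 = 0 + 0i, c = -1.6420 + -1.0850i
Iter 1: z = -1.6420 + -1.0850i, |z|^2 = 3.8734
Iter 2: z = -0.1231 + 2.4781i, |z|^2 = 6.1563
Escaped at iteration 2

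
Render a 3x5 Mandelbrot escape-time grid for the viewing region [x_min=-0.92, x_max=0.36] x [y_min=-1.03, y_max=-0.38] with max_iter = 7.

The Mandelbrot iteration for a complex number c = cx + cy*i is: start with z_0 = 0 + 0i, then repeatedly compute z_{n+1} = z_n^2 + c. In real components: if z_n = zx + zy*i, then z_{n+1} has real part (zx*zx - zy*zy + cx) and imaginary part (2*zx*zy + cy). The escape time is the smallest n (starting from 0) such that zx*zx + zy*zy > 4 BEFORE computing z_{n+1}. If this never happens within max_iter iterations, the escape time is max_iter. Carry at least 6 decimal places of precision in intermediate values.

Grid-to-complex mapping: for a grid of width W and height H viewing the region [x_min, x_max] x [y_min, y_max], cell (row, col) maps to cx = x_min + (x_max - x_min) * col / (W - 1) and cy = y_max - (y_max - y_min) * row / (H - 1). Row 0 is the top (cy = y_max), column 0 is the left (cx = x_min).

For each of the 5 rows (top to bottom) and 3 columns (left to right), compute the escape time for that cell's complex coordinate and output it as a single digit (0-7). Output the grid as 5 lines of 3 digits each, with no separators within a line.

(row=0, col=0): c = -0.9200 + -0.3800i → escape time 7
(row=0, col=1): c = -0.2800 + -0.3800i → escape time 7
(row=0, col=2): c = 0.3600 + -0.3800i → escape time 7
(row=1, col=0): c = -0.9200 + -0.5425i → escape time 5
(row=1, col=1): c = -0.2800 + -0.5425i → escape time 7
(row=1, col=2): c = 0.3600 + -0.5425i → escape time 7
(row=2, col=0): c = -0.9200 + -0.7050i → escape time 4
(row=2, col=1): c = -0.2800 + -0.7050i → escape time 7
(row=2, col=2): c = 0.3600 + -0.7050i → escape time 7
(row=3, col=0): c = -0.9200 + -0.8675i → escape time 3
(row=3, col=1): c = -0.2800 + -0.8675i → escape time 7
(row=3, col=2): c = 0.3600 + -0.8675i → escape time 4
(row=4, col=0): c = -0.9200 + -1.0300i → escape time 3
(row=4, col=1): c = -0.2800 + -1.0300i → escape time 5
(row=4, col=2): c = 0.3600 + -1.0300i → escape time 3

Answer: 777
577
477
374
353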